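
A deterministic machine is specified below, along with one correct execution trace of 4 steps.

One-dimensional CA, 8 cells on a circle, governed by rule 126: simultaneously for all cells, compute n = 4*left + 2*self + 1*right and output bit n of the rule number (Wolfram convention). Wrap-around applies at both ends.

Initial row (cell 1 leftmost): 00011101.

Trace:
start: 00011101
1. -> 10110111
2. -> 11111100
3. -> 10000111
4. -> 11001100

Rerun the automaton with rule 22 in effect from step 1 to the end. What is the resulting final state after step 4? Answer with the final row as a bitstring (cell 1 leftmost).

(re-executing steps 1..4 under rule 22; state before step 1: 00011101)
1. -> 10100001
2. -> 00110010
3. -> 01001111
4. -> 01110000

01110000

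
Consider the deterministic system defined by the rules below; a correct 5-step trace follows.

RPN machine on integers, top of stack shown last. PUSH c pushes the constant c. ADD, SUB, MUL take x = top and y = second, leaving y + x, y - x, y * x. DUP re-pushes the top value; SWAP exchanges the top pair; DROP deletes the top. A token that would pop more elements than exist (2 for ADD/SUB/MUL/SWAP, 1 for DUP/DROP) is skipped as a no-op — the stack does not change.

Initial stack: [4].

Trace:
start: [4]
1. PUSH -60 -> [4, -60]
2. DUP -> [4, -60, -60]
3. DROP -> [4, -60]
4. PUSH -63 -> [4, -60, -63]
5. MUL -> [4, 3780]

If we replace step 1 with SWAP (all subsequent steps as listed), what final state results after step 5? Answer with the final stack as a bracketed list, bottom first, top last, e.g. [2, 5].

(re-executing from step 1 with the substitution; state before step 1: [4])
1. SWAP -> [4]
2. DUP -> [4, 4]
3. DROP -> [4]
4. PUSH -63 -> [4, -63]
5. MUL -> [-252]

[-252]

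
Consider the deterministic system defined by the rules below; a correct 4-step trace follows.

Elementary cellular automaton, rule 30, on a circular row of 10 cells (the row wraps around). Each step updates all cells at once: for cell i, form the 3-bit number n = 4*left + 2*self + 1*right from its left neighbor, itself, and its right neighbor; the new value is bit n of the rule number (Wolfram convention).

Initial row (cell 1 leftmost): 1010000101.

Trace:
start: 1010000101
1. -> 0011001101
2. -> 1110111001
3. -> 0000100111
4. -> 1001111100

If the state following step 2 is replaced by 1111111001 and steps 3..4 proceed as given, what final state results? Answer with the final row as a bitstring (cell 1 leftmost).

1000001100

state after step 2 := 1111111001
3. -> 0000000111
4. -> 1000001100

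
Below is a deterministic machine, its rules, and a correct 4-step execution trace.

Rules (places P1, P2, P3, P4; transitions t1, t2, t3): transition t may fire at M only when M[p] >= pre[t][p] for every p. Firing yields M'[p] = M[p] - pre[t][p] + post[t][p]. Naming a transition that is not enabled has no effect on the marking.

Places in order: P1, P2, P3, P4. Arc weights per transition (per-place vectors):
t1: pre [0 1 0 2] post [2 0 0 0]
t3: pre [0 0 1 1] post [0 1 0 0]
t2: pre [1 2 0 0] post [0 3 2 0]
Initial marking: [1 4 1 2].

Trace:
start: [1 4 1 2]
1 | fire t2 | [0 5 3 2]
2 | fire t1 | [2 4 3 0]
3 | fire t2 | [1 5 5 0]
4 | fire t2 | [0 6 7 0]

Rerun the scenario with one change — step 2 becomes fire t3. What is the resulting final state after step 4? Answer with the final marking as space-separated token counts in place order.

(re-executing from step 2 with the substitution; state before step 2: [0 5 3 2])
2 | fire t3 | [0 6 2 1]
3 | fire t2 | [0 6 2 1]
4 | fire t2 | [0 6 2 1]

0 6 2 1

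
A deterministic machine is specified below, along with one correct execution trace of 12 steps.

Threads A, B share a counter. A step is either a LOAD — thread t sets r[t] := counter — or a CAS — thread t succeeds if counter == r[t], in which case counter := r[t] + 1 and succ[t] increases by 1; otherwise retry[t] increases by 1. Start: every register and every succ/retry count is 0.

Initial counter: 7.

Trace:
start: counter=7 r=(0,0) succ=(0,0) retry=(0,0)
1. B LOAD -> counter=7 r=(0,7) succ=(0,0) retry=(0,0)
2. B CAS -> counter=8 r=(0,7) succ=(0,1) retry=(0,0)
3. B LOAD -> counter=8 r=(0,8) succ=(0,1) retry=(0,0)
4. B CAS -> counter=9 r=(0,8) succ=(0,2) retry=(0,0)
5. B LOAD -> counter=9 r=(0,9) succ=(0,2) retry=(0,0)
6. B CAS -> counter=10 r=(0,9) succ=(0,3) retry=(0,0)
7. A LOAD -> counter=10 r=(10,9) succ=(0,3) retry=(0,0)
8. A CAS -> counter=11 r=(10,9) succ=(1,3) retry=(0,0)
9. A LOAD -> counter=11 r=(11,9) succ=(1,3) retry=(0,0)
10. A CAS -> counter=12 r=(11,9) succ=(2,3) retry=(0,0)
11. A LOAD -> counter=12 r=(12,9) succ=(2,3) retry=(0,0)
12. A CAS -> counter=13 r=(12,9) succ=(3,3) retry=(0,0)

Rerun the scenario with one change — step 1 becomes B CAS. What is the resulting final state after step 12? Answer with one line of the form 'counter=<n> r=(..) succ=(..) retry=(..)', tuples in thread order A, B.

counter=12 r=(11,8) succ=(3,2) retry=(0,2)

(re-executing from step 1 with the substitution; state before step 1: counter=7 r=(0,0) succ=(0,0) retry=(0,0))
1. B CAS -> counter=7 r=(0,0) succ=(0,0) retry=(0,1)
2. B CAS -> counter=7 r=(0,0) succ=(0,0) retry=(0,2)
3. B LOAD -> counter=7 r=(0,7) succ=(0,0) retry=(0,2)
4. B CAS -> counter=8 r=(0,7) succ=(0,1) retry=(0,2)
5. B LOAD -> counter=8 r=(0,8) succ=(0,1) retry=(0,2)
6. B CAS -> counter=9 r=(0,8) succ=(0,2) retry=(0,2)
7. A LOAD -> counter=9 r=(9,8) succ=(0,2) retry=(0,2)
8. A CAS -> counter=10 r=(9,8) succ=(1,2) retry=(0,2)
9. A LOAD -> counter=10 r=(10,8) succ=(1,2) retry=(0,2)
10. A CAS -> counter=11 r=(10,8) succ=(2,2) retry=(0,2)
11. A LOAD -> counter=11 r=(11,8) succ=(2,2) retry=(0,2)
12. A CAS -> counter=12 r=(11,8) succ=(3,2) retry=(0,2)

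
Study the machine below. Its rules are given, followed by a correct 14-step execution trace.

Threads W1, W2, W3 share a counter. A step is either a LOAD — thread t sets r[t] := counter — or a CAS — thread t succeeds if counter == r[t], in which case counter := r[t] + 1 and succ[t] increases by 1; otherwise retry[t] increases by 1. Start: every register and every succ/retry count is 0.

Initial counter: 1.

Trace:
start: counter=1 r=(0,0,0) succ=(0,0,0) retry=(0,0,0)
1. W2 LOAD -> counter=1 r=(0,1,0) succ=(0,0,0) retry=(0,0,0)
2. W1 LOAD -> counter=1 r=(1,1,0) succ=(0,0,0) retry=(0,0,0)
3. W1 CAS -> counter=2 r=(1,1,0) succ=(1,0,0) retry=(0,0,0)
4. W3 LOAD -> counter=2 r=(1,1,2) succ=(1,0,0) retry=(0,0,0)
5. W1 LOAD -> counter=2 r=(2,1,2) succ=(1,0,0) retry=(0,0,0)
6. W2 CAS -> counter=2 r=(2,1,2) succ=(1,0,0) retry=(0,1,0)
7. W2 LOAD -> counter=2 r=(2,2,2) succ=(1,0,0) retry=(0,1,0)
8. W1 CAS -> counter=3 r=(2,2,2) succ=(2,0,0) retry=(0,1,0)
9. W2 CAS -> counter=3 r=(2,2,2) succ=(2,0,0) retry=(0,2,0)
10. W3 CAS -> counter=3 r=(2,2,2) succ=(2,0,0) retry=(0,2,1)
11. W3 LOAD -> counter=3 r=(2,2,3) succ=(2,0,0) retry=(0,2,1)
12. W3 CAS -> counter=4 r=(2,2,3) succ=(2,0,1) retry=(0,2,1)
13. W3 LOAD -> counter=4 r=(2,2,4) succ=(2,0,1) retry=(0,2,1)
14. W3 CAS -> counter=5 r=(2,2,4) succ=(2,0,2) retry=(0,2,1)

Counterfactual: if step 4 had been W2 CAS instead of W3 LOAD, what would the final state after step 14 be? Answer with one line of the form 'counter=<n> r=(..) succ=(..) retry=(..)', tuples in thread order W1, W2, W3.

counter=5 r=(2,2,4) succ=(2,0,2) retry=(0,3,1)

(re-executing from step 4 with the substitution; state before step 4: counter=2 r=(1,1,0) succ=(1,0,0) retry=(0,0,0))
4. W2 CAS -> counter=2 r=(1,1,0) succ=(1,0,0) retry=(0,1,0)
5. W1 LOAD -> counter=2 r=(2,1,0) succ=(1,0,0) retry=(0,1,0)
6. W2 CAS -> counter=2 r=(2,1,0) succ=(1,0,0) retry=(0,2,0)
7. W2 LOAD -> counter=2 r=(2,2,0) succ=(1,0,0) retry=(0,2,0)
8. W1 CAS -> counter=3 r=(2,2,0) succ=(2,0,0) retry=(0,2,0)
9. W2 CAS -> counter=3 r=(2,2,0) succ=(2,0,0) retry=(0,3,0)
10. W3 CAS -> counter=3 r=(2,2,0) succ=(2,0,0) retry=(0,3,1)
11. W3 LOAD -> counter=3 r=(2,2,3) succ=(2,0,0) retry=(0,3,1)
12. W3 CAS -> counter=4 r=(2,2,3) succ=(2,0,1) retry=(0,3,1)
13. W3 LOAD -> counter=4 r=(2,2,4) succ=(2,0,1) retry=(0,3,1)
14. W3 CAS -> counter=5 r=(2,2,4) succ=(2,0,2) retry=(0,3,1)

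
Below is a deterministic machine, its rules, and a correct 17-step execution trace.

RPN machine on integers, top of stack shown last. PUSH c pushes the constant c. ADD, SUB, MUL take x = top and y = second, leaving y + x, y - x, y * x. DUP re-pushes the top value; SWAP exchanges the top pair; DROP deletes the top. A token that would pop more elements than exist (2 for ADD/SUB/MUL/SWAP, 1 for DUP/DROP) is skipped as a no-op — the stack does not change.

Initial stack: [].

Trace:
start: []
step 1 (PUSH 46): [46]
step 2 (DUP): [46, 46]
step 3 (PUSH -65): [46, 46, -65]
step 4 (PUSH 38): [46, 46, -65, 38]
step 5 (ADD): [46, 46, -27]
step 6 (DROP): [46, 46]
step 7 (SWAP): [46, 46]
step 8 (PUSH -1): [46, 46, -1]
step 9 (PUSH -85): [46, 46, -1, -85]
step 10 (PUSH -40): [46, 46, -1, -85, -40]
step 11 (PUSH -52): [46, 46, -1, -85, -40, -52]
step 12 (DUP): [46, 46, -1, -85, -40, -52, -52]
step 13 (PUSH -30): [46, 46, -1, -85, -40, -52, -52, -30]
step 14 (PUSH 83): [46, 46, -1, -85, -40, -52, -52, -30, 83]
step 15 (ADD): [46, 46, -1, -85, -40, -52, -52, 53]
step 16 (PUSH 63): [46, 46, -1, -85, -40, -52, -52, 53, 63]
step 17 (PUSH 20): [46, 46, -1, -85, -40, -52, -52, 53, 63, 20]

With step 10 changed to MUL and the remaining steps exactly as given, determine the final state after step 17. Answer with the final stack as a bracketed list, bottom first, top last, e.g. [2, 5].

(re-executing from step 10 with the substitution; state before step 10: [46, 46, -1, -85])
step 10 (MUL): [46, 46, 85]
step 11 (PUSH -52): [46, 46, 85, -52]
step 12 (DUP): [46, 46, 85, -52, -52]
step 13 (PUSH -30): [46, 46, 85, -52, -52, -30]
step 14 (PUSH 83): [46, 46, 85, -52, -52, -30, 83]
step 15 (ADD): [46, 46, 85, -52, -52, 53]
step 16 (PUSH 63): [46, 46, 85, -52, -52, 53, 63]
step 17 (PUSH 20): [46, 46, 85, -52, -52, 53, 63, 20]

[46, 46, 85, -52, -52, 53, 63, 20]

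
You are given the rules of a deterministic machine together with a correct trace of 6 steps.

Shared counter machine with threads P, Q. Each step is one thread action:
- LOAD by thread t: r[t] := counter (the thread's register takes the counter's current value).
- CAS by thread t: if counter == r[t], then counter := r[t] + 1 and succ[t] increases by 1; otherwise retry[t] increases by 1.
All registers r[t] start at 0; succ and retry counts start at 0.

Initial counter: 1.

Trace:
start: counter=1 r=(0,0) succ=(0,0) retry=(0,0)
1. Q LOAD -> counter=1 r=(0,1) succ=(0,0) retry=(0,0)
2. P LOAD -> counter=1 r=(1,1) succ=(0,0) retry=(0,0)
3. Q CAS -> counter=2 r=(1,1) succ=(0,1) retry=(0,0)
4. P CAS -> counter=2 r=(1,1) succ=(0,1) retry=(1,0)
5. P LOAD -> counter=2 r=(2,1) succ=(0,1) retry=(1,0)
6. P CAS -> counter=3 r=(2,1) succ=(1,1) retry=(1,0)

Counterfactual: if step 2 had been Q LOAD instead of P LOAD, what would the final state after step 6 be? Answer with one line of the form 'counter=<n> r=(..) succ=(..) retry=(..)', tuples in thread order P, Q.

counter=3 r=(2,1) succ=(1,1) retry=(1,0)

(re-executing from step 2 with the substitution; state before step 2: counter=1 r=(0,1) succ=(0,0) retry=(0,0))
2. Q LOAD -> counter=1 r=(0,1) succ=(0,0) retry=(0,0)
3. Q CAS -> counter=2 r=(0,1) succ=(0,1) retry=(0,0)
4. P CAS -> counter=2 r=(0,1) succ=(0,1) retry=(1,0)
5. P LOAD -> counter=2 r=(2,1) succ=(0,1) retry=(1,0)
6. P CAS -> counter=3 r=(2,1) succ=(1,1) retry=(1,0)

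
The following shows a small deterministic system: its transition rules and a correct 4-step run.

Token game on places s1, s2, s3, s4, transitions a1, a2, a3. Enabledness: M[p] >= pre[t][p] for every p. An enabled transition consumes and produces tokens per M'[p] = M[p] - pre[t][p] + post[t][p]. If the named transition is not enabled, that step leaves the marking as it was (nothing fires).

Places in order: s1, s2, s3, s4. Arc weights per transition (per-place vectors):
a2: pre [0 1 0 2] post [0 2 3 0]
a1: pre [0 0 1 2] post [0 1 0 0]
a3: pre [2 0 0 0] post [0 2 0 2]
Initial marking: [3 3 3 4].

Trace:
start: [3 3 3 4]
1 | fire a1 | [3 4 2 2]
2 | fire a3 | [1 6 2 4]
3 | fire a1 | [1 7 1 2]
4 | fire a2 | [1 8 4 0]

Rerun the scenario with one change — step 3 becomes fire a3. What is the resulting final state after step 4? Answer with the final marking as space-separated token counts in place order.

1 7 5 2

(re-executing from step 3 with the substitution; state before step 3: [1 6 2 4])
3 | fire a3 | [1 6 2 4]
4 | fire a2 | [1 7 5 2]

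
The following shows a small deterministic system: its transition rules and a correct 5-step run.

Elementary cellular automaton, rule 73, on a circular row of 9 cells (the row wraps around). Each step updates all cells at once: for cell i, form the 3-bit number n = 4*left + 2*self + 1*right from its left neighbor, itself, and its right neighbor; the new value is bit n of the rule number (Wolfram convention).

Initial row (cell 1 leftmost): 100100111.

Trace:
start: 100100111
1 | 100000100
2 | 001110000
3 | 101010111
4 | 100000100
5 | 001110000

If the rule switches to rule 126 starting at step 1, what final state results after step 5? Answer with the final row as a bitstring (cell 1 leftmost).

(re-executing steps 1..5 under rule 126; state before step 1: 100100111)
1 | 111111100
2 | 100000111
3 | 110001100
4 | 111011111
5 | 001110000

001110000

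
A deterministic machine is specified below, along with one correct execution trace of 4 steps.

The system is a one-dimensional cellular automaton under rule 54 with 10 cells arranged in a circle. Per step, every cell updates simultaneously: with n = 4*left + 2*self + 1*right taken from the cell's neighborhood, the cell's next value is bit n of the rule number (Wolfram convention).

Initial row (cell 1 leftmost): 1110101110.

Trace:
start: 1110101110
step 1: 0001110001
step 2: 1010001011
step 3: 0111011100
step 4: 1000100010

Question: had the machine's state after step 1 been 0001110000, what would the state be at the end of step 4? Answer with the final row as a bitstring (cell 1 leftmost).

state after step 1 := 0001110000
step 2: 0010001000
step 3: 0111011100
step 4: 1000100010

1000100010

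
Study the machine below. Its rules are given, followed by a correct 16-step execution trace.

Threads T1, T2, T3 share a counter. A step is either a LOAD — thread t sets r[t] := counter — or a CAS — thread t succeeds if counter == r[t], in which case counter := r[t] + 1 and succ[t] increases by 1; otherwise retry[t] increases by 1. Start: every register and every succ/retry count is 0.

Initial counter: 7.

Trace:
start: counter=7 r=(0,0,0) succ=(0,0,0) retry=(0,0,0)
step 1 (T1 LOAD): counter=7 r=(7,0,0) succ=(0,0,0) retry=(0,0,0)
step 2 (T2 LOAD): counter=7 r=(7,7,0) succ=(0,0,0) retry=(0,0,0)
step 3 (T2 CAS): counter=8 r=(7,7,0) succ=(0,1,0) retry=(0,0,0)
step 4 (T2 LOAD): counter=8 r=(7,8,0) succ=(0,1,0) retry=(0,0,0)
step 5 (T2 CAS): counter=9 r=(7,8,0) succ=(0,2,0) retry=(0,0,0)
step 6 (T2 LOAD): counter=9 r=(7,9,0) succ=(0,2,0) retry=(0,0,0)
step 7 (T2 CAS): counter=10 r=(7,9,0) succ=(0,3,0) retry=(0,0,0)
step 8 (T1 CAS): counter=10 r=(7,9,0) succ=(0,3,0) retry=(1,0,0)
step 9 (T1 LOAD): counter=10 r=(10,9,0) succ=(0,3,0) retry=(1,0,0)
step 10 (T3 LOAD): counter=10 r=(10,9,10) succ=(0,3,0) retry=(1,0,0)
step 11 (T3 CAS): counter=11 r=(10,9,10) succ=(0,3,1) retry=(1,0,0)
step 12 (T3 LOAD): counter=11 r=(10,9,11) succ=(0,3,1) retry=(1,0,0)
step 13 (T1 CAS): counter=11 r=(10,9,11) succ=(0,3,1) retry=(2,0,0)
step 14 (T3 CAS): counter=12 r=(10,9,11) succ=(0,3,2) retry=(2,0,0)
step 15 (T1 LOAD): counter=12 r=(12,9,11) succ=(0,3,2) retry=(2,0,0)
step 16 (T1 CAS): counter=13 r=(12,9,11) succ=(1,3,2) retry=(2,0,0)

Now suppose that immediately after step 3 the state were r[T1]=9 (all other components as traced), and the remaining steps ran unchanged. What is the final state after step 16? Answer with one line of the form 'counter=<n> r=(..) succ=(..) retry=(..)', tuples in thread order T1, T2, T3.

counter=13 r=(12,9,11) succ=(1,3,2) retry=(2,0,0)

state after step 3 := counter=8 r=(9,7,0) succ=(0,1,0) retry=(0,0,0)
step 4 (T2 LOAD): counter=8 r=(9,8,0) succ=(0,1,0) retry=(0,0,0)
step 5 (T2 CAS): counter=9 r=(9,8,0) succ=(0,2,0) retry=(0,0,0)
step 6 (T2 LOAD): counter=9 r=(9,9,0) succ=(0,2,0) retry=(0,0,0)
step 7 (T2 CAS): counter=10 r=(9,9,0) succ=(0,3,0) retry=(0,0,0)
step 8 (T1 CAS): counter=10 r=(9,9,0) succ=(0,3,0) retry=(1,0,0)
step 9 (T1 LOAD): counter=10 r=(10,9,0) succ=(0,3,0) retry=(1,0,0)
step 10 (T3 LOAD): counter=10 r=(10,9,10) succ=(0,3,0) retry=(1,0,0)
step 11 (T3 CAS): counter=11 r=(10,9,10) succ=(0,3,1) retry=(1,0,0)
step 12 (T3 LOAD): counter=11 r=(10,9,11) succ=(0,3,1) retry=(1,0,0)
step 13 (T1 CAS): counter=11 r=(10,9,11) succ=(0,3,1) retry=(2,0,0)
step 14 (T3 CAS): counter=12 r=(10,9,11) succ=(0,3,2) retry=(2,0,0)
step 15 (T1 LOAD): counter=12 r=(12,9,11) succ=(0,3,2) retry=(2,0,0)
step 16 (T1 CAS): counter=13 r=(12,9,11) succ=(1,3,2) retry=(2,0,0)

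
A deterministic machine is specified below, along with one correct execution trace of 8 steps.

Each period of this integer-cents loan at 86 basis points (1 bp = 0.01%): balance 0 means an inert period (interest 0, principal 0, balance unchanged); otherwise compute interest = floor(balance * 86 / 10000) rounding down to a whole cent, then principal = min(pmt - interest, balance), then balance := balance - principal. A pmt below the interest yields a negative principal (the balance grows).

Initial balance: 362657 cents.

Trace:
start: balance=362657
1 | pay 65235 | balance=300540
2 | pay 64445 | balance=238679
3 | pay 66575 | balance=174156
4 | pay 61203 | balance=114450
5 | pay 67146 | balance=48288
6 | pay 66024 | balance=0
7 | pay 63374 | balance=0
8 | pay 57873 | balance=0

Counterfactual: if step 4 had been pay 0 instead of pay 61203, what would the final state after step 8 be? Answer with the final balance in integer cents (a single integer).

(re-executing from step 4 with the substitution; state before step 4: balance=174156)
4 | pay 0 | balance=175653
5 | pay 67146 | balance=110017
6 | pay 66024 | balance=44939
7 | pay 63374 | balance=0
8 | pay 57873 | balance=0

0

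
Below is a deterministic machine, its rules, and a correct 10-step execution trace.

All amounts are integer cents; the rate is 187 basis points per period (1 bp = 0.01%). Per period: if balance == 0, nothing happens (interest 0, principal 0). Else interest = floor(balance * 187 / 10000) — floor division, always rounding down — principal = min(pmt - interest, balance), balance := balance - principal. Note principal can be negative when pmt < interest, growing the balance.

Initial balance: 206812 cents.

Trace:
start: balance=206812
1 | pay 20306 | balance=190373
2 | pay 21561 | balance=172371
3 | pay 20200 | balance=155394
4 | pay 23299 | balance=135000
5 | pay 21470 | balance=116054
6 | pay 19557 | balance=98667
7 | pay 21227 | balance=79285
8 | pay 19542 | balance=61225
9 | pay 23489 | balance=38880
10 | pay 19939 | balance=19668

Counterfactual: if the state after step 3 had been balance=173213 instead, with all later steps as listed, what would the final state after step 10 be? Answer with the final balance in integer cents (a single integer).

39955

state after step 3 := balance=173213
4 | pay 23299 | balance=153153
5 | pay 21470 | balance=134546
6 | pay 19557 | balance=117505
7 | pay 21227 | balance=98475
8 | pay 19542 | balance=80774
9 | pay 23489 | balance=58795
10 | pay 19939 | balance=39955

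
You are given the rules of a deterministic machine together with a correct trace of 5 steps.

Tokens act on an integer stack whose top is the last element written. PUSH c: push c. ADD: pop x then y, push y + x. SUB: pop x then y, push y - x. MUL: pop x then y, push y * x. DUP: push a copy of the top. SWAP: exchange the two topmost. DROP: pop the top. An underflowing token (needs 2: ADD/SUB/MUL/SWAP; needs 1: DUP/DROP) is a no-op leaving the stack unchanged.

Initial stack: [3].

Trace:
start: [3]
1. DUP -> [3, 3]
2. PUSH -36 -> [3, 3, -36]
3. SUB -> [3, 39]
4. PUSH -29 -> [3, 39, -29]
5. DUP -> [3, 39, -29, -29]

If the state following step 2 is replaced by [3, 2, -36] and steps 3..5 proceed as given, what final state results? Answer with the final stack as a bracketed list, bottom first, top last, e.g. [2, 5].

[3, 38, -29, -29]

state after step 2 := [3, 2, -36]
3. SUB -> [3, 38]
4. PUSH -29 -> [3, 38, -29]
5. DUP -> [3, 38, -29, -29]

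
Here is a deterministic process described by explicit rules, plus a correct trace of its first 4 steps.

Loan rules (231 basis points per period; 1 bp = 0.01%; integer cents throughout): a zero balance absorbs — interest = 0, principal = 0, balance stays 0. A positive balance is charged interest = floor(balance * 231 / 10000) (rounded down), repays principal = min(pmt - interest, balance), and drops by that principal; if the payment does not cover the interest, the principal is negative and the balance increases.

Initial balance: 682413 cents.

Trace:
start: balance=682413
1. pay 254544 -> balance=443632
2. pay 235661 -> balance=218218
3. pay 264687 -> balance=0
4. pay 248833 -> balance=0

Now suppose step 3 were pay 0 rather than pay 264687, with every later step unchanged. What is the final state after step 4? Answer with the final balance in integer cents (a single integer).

(re-executing from step 3 with the substitution; state before step 3: balance=218218)
3. pay 0 -> balance=223258
4. pay 248833 -> balance=0

0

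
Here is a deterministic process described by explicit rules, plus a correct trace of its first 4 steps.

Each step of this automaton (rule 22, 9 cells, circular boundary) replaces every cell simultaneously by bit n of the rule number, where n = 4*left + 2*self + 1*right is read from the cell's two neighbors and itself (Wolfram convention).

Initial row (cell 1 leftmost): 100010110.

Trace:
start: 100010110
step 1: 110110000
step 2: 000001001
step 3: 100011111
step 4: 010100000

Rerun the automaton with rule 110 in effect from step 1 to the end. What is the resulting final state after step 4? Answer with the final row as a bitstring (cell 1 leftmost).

000100011

(re-executing steps 1..4 under rule 110; state before step 1: 100010110)
step 1: 100111111
step 2: 101100000
step 3: 111100001
step 4: 000100011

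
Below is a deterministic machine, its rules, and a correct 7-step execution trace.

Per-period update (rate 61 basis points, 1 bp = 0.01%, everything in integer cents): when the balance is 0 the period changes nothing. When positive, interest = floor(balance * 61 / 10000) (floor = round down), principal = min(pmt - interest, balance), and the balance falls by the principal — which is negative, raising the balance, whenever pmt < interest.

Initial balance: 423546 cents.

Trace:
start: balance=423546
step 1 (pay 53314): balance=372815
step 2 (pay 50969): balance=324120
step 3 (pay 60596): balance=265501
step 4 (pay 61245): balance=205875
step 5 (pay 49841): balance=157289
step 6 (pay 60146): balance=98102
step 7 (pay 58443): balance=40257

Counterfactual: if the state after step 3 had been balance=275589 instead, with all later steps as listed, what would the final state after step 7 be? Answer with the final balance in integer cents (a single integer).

50594

state after step 3 := balance=275589
step 4 (pay 61245): balance=216025
step 5 (pay 49841): balance=167501
step 6 (pay 60146): balance=108376
step 7 (pay 58443): balance=50594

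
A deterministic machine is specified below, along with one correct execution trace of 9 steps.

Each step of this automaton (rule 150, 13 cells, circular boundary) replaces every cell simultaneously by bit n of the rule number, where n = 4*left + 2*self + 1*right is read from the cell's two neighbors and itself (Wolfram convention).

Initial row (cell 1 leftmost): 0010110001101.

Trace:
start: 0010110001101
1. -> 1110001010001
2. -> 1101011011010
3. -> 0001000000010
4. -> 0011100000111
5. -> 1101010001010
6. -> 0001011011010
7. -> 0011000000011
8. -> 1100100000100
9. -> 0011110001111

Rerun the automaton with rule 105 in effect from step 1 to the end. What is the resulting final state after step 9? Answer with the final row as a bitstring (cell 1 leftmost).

(re-executing steps 1..9 under rule 105; state before step 1: 0010110001101)
1. -> 0001110101110
2. -> 1101011011010
3. -> 1110111111101
4. -> 0011100000111
5. -> 0010101110101
6. -> 0001011011010
7. -> 1100111111100
8. -> 1100100000100
9. -> 1100001110000

1100001110000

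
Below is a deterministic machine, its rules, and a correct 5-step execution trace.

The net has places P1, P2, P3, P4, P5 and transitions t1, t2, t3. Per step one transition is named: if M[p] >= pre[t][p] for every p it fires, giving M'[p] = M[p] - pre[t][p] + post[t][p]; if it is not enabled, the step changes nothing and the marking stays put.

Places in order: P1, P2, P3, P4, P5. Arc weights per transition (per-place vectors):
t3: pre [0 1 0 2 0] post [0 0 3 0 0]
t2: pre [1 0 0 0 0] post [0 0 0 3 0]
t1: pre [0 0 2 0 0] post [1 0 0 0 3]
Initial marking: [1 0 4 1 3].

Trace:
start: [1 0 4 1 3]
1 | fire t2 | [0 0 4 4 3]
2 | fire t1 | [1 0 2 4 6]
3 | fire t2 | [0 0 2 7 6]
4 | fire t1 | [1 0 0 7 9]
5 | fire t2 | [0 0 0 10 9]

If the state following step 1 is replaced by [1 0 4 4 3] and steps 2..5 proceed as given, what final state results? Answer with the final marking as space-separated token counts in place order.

state after step 1 := [1 0 4 4 3]
2 | fire t1 | [2 0 2 4 6]
3 | fire t2 | [1 0 2 7 6]
4 | fire t1 | [2 0 0 7 9]
5 | fire t2 | [1 0 0 10 9]

1 0 0 10 9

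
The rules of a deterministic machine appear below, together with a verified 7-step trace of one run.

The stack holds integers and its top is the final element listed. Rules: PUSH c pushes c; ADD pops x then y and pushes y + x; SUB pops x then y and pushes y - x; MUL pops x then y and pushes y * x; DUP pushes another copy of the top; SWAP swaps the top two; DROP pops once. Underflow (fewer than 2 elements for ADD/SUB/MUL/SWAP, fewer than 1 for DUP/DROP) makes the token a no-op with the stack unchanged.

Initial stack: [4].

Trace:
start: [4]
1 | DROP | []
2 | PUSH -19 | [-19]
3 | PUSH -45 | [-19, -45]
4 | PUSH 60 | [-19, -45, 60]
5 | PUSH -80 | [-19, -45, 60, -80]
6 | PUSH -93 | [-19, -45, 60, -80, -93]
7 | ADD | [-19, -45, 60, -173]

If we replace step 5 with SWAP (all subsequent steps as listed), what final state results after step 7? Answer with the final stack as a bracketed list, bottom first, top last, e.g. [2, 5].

[-19, 60, -138]

(re-executing from step 5 with the substitution; state before step 5: [-19, -45, 60])
5 | SWAP | [-19, 60, -45]
6 | PUSH -93 | [-19, 60, -45, -93]
7 | ADD | [-19, 60, -138]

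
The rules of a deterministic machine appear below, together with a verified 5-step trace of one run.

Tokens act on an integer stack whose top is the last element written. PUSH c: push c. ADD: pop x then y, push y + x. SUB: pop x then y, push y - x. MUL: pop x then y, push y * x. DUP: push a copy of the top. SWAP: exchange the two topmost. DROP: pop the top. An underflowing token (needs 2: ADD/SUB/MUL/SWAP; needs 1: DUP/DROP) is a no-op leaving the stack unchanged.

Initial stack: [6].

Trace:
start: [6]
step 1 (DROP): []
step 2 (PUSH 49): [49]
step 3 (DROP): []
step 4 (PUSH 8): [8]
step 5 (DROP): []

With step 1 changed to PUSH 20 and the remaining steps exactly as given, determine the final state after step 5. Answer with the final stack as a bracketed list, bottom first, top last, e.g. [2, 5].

[6, 20]

(re-executing from step 1 with the substitution; state before step 1: [6])
step 1 (PUSH 20): [6, 20]
step 2 (PUSH 49): [6, 20, 49]
step 3 (DROP): [6, 20]
step 4 (PUSH 8): [6, 20, 8]
step 5 (DROP): [6, 20]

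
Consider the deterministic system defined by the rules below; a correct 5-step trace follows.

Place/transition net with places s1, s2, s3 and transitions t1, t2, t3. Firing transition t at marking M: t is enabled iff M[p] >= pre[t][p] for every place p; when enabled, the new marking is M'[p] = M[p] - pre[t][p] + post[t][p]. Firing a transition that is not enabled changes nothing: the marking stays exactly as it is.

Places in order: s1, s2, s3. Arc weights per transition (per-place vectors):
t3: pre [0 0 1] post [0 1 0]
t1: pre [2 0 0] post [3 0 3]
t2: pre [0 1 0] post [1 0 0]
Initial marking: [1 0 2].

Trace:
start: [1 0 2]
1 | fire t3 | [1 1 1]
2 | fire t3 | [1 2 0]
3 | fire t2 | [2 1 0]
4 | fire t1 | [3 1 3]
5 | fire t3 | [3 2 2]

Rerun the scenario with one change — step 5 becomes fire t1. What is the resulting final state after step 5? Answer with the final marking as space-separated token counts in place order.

(re-executing from step 5 with the substitution; state before step 5: [3 1 3])
5 | fire t1 | [4 1 6]

4 1 6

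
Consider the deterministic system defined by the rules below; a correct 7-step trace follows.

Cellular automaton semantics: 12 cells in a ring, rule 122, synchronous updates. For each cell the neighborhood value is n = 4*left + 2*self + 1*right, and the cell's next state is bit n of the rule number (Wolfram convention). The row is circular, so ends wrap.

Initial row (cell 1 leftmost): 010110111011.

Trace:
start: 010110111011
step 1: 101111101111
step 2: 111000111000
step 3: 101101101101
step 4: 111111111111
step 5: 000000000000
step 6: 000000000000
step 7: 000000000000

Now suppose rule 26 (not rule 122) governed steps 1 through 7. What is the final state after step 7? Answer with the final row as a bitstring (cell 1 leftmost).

100000000100

(re-executing steps 1..7 under rule 26; state before step 1: 010110111011)
step 1: 000100100010
step 2: 001011010101
step 3: 110010000000
step 4: 101101000001
step 5: 001000100011
step 6: 110101010110
step 7: 100000000100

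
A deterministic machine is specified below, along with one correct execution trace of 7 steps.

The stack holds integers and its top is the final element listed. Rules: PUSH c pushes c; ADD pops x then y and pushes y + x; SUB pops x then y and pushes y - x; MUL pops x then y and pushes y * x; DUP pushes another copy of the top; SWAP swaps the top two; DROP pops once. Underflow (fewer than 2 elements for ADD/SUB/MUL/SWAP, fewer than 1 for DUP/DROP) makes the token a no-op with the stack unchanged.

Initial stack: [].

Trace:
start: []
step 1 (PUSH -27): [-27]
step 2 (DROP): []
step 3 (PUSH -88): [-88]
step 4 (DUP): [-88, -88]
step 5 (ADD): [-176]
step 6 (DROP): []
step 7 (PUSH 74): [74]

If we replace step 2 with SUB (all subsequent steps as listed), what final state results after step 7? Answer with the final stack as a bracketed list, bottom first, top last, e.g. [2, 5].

(re-executing from step 2 with the substitution; state before step 2: [-27])
step 2 (SUB): [-27]
step 3 (PUSH -88): [-27, -88]
step 4 (DUP): [-27, -88, -88]
step 5 (ADD): [-27, -176]
step 6 (DROP): [-27]
step 7 (PUSH 74): [-27, 74]

[-27, 74]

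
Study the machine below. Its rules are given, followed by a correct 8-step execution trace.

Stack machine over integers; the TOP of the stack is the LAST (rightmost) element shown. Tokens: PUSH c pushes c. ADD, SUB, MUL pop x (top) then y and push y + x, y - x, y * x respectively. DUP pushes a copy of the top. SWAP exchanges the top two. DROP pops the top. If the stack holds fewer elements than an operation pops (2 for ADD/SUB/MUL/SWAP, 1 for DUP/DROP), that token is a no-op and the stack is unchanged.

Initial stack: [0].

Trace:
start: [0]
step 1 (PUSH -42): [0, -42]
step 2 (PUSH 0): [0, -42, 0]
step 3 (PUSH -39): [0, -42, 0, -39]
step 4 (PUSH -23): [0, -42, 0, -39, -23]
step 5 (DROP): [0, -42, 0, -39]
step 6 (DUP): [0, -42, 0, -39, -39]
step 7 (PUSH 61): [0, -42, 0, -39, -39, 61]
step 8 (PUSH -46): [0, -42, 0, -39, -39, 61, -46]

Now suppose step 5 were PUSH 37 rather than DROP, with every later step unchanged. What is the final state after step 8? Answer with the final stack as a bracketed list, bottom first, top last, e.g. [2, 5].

[0, -42, 0, -39, -23, 37, 37, 61, -46]

(re-executing from step 5 with the substitution; state before step 5: [0, -42, 0, -39, -23])
step 5 (PUSH 37): [0, -42, 0, -39, -23, 37]
step 6 (DUP): [0, -42, 0, -39, -23, 37, 37]
step 7 (PUSH 61): [0, -42, 0, -39, -23, 37, 37, 61]
step 8 (PUSH -46): [0, -42, 0, -39, -23, 37, 37, 61, -46]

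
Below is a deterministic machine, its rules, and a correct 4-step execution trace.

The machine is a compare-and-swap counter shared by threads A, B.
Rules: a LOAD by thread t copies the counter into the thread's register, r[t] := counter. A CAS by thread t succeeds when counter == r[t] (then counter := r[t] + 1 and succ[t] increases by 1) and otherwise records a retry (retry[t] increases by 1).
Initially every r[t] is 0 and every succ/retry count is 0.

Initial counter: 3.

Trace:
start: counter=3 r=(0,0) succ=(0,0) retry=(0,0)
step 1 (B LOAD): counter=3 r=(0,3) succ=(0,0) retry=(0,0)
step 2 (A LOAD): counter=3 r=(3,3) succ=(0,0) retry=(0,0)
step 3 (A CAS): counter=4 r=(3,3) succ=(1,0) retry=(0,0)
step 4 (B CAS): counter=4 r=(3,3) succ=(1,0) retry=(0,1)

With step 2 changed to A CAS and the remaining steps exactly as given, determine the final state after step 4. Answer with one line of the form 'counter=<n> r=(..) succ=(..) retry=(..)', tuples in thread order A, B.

counter=4 r=(0,3) succ=(0,1) retry=(2,0)

(re-executing from step 2 with the substitution; state before step 2: counter=3 r=(0,3) succ=(0,0) retry=(0,0))
step 2 (A CAS): counter=3 r=(0,3) succ=(0,0) retry=(1,0)
step 3 (A CAS): counter=3 r=(0,3) succ=(0,0) retry=(2,0)
step 4 (B CAS): counter=4 r=(0,3) succ=(0,1) retry=(2,0)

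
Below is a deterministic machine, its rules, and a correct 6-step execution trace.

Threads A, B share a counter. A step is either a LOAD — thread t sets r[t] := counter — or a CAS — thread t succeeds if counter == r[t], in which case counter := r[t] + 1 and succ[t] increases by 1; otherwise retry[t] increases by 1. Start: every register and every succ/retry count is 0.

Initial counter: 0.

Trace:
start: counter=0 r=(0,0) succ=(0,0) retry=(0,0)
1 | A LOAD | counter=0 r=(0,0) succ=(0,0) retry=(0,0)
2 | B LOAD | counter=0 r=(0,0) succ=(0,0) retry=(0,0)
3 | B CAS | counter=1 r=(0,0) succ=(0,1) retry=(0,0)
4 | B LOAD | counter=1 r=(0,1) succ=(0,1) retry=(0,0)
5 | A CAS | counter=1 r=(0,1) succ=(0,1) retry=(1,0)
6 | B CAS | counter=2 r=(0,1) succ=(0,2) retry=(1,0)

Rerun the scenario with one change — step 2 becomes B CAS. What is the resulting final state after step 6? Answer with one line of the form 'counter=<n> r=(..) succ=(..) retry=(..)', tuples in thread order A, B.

counter=2 r=(0,1) succ=(0,2) retry=(1,1)

(re-executing from step 2 with the substitution; state before step 2: counter=0 r=(0,0) succ=(0,0) retry=(0,0))
2 | B CAS | counter=1 r=(0,0) succ=(0,1) retry=(0,0)
3 | B CAS | counter=1 r=(0,0) succ=(0,1) retry=(0,1)
4 | B LOAD | counter=1 r=(0,1) succ=(0,1) retry=(0,1)
5 | A CAS | counter=1 r=(0,1) succ=(0,1) retry=(1,1)
6 | B CAS | counter=2 r=(0,1) succ=(0,2) retry=(1,1)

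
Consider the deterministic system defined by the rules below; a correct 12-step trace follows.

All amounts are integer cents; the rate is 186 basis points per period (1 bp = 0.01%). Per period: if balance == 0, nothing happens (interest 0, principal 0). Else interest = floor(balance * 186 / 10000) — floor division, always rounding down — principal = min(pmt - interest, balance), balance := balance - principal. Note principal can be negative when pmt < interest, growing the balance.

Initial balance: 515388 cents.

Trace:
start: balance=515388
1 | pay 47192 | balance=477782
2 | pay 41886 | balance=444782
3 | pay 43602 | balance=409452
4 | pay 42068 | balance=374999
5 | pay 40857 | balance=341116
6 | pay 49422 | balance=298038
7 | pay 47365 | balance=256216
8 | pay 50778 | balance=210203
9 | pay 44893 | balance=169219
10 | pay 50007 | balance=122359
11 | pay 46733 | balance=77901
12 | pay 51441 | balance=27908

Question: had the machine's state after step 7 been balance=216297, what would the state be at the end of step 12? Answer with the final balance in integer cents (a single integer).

state after step 7 := balance=216297
8 | pay 50778 | balance=169542
9 | pay 44893 | balance=127802
10 | pay 50007 | balance=80172
11 | pay 46733 | balance=34930
12 | pay 51441 | balance=0

0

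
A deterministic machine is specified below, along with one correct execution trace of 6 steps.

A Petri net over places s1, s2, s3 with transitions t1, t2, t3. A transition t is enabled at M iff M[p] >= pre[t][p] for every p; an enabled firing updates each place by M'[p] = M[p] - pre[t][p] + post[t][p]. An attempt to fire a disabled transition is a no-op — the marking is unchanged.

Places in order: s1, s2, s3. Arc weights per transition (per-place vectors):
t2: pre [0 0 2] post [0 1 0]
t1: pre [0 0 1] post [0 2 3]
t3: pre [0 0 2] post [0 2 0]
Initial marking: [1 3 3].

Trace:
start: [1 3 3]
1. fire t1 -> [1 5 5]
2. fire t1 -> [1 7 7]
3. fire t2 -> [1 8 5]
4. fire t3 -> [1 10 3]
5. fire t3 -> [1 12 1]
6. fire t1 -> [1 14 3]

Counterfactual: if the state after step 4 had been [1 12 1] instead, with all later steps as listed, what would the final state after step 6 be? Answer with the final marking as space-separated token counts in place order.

state after step 4 := [1 12 1]
5. fire t3 -> [1 12 1]
6. fire t1 -> [1 14 3]

1 14 3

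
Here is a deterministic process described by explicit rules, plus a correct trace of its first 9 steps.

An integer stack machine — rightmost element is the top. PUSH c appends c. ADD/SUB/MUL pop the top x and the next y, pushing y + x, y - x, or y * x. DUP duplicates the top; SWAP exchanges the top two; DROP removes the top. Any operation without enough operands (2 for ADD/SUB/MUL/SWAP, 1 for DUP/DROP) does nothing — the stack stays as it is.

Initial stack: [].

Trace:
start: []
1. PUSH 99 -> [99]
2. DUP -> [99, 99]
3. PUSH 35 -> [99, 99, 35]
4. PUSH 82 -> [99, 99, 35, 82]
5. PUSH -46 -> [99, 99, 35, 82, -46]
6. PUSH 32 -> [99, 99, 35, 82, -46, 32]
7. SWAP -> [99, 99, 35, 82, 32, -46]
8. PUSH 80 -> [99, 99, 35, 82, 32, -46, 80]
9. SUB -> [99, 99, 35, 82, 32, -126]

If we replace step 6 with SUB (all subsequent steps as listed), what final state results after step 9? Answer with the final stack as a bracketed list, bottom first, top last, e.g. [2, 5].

(re-executing from step 6 with the substitution; state before step 6: [99, 99, 35, 82, -46])
6. SUB -> [99, 99, 35, 128]
7. SWAP -> [99, 99, 128, 35]
8. PUSH 80 -> [99, 99, 128, 35, 80]
9. SUB -> [99, 99, 128, -45]

[99, 99, 128, -45]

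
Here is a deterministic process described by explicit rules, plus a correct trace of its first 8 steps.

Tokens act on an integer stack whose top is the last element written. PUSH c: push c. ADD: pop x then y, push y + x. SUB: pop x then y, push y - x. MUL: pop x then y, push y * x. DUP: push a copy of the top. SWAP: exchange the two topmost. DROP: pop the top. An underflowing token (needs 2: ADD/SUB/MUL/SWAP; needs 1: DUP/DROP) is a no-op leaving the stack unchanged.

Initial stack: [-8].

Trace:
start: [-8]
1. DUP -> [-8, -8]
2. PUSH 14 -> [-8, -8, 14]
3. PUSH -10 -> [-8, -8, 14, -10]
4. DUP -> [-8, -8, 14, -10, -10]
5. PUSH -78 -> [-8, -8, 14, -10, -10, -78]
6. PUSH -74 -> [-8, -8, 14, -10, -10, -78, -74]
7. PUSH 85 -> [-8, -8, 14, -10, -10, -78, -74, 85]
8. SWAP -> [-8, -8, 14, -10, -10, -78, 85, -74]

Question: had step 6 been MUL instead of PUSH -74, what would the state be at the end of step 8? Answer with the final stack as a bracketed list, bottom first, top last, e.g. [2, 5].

[-8, -8, 14, -10, 85, 780]

(re-executing from step 6 with the substitution; state before step 6: [-8, -8, 14, -10, -10, -78])
6. MUL -> [-8, -8, 14, -10, 780]
7. PUSH 85 -> [-8, -8, 14, -10, 780, 85]
8. SWAP -> [-8, -8, 14, -10, 85, 780]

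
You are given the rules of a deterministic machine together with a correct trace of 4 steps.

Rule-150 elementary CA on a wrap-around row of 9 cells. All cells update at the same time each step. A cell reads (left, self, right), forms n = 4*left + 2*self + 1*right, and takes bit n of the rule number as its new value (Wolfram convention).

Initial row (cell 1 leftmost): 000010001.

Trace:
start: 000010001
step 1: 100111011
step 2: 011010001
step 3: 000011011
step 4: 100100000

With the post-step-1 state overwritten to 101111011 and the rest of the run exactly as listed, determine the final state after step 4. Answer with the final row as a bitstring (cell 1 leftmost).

001111001

state after step 1 := 101111011
step 2: 000110001
step 3: 101001011
step 4: 001111001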